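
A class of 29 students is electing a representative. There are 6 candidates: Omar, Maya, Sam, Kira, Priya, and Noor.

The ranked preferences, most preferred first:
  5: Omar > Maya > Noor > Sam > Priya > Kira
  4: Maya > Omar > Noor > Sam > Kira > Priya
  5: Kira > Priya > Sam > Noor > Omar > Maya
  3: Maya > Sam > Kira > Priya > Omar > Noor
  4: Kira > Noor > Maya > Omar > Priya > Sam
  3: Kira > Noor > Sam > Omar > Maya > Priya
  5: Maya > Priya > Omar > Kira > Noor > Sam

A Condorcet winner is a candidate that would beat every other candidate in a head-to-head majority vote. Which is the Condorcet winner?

Maya vs Omar: 16–13
Maya vs Sam: 21–8
Maya vs Kira: 17–12
Maya vs Priya: 24–5
Maya vs Noor: 17–12
Maya beats every other candidate.

Maya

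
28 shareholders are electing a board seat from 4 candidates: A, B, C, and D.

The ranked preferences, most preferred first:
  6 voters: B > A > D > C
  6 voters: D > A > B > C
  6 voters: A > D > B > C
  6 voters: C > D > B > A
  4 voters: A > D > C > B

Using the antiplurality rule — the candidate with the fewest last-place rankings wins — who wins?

D

Last-place votes: A 6, B 4, C 18, D 0.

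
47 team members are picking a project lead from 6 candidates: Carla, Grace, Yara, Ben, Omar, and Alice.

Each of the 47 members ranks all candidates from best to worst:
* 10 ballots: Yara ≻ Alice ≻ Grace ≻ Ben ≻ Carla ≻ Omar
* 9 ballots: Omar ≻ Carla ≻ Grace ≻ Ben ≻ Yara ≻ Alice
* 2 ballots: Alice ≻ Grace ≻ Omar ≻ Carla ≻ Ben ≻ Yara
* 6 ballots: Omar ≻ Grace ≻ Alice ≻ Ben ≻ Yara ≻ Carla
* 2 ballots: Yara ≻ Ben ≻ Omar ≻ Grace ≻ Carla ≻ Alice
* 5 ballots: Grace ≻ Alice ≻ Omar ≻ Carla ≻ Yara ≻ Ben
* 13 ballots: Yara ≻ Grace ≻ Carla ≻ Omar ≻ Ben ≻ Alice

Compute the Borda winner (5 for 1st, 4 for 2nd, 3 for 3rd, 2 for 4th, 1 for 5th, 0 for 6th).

Grace

Carla: 10×1 + 9×4 + 2×2 + 6×0 + 2×1 + 5×2 + 13×3 = 101
Grace: 10×3 + 9×3 + 2×4 + 6×4 + 2×2 + 5×5 + 13×4 = 170
Yara: 10×5 + 9×1 + 2×0 + 6×1 + 2×5 + 5×1 + 13×5 = 145
Ben: 10×2 + 9×2 + 2×1 + 6×2 + 2×4 + 5×0 + 13×1 = 73
Omar: 10×0 + 9×5 + 2×3 + 6×5 + 2×3 + 5×3 + 13×2 = 128
Alice: 10×4 + 9×0 + 2×5 + 6×3 + 2×0 + 5×4 + 13×0 = 88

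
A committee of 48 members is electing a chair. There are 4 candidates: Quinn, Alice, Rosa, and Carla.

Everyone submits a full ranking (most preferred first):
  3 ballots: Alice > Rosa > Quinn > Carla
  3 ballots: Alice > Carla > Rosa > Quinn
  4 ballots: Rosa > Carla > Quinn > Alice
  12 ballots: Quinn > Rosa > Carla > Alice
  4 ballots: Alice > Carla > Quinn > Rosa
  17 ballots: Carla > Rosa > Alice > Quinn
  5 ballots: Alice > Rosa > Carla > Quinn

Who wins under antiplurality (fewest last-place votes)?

Carla

Last-place votes: Quinn 25, Alice 16, Rosa 4, Carla 3.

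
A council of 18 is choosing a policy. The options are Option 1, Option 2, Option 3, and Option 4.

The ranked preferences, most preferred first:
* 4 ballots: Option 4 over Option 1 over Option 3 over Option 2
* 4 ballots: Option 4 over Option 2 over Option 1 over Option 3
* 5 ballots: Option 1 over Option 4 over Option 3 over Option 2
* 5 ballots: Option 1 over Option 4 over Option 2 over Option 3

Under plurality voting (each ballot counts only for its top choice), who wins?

Option 1

First-place votes: Option 1 10, Option 2 0, Option 3 0, Option 4 8.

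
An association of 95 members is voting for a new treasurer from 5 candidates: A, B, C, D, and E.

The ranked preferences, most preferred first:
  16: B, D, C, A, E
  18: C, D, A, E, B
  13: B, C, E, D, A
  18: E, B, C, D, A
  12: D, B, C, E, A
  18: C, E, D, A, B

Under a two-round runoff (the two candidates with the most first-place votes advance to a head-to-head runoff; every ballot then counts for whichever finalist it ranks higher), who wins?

Round 1 first-place votes: A 0, B 29, C 36, D 12, E 18. C and B advance.
Runoff: C is ranked above B on 36 ballots, B above C on 59.

B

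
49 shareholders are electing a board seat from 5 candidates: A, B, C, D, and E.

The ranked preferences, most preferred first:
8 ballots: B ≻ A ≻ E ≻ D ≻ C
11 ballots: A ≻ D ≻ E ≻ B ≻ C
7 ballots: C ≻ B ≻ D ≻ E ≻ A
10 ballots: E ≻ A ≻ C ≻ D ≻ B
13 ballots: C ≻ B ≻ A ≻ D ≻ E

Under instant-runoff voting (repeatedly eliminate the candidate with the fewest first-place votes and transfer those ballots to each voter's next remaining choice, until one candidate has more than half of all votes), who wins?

Round 1: A 11, B 8, C 20, D 0, E 10. D eliminated.
Round 2: A 11, B 8, C 20, E 10. B eliminated.
Round 3: A 19, C 20, E 10. E eliminated.
Round 4: A 29, C 20. A has a majority (≥25).

A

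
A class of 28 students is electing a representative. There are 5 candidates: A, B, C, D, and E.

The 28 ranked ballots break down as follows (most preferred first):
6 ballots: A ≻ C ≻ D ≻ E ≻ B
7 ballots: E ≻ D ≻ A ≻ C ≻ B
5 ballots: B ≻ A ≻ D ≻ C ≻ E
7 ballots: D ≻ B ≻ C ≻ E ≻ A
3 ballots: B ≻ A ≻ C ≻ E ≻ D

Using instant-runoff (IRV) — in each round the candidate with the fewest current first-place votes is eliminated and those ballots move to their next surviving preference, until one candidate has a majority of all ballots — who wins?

D

Round 1: A 6, B 8, C 0, D 7, E 7. C eliminated.
Round 2: A 6, B 8, D 7, E 7. A eliminated.
Round 3: B 8, D 13, E 7. E eliminated.
Round 4: B 8, D 20. D has a majority (≥15).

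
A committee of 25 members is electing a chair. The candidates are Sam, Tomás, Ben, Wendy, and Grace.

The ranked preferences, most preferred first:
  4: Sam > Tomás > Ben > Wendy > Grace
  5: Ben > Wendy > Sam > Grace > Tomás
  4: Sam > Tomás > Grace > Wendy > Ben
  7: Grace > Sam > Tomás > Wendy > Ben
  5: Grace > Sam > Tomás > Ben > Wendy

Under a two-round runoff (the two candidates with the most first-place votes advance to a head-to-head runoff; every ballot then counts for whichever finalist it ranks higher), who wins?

Sam

Round 1 first-place votes: Sam 8, Tomás 0, Ben 5, Wendy 0, Grace 12. Grace and Sam advance.
Runoff: Grace is ranked above Sam on 12 ballots, Sam above Grace on 13.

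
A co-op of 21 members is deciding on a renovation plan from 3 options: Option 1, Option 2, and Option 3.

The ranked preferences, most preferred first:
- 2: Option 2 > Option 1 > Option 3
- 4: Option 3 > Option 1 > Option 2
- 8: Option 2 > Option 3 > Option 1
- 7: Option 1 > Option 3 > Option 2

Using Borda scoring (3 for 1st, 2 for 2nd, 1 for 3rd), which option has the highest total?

Option 1: 2×2 + 4×2 + 8×1 + 7×3 = 41
Option 2: 2×3 + 4×1 + 8×3 + 7×1 = 41
Option 3: 2×1 + 4×3 + 8×2 + 7×2 = 44

Option 3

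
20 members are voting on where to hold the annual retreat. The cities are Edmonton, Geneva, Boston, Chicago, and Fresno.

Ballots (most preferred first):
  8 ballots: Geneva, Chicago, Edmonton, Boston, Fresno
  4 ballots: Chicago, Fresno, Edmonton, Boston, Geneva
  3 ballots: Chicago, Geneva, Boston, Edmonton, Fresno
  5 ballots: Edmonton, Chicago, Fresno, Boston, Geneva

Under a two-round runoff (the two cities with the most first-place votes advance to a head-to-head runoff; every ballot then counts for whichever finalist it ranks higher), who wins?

Chicago

Round 1 first-place votes: Edmonton 5, Geneva 8, Boston 0, Chicago 7, Fresno 0. Geneva and Chicago advance.
Runoff: Geneva is ranked above Chicago on 8 ballots, Chicago above Geneva on 12.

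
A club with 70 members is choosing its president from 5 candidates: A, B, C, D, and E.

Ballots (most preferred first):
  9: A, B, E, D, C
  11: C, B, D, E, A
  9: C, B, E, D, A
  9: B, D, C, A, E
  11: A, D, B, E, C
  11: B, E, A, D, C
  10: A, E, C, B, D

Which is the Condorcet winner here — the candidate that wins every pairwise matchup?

B

B vs A: 40–30
B vs C: 40–30
B vs D: 59–11
B vs E: 60–10
B beats every other candidate.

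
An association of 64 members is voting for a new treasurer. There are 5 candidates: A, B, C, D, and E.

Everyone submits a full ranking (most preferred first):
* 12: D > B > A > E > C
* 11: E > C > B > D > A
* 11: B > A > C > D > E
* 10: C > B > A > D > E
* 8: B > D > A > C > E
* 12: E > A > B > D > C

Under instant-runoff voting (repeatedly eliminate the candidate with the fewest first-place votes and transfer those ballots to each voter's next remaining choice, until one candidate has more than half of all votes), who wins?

B

Round 1: A 0, B 19, C 10, D 12, E 23. A eliminated.
Round 2: B 19, C 10, D 12, E 23. C eliminated.
Round 3: B 29, D 12, E 23. D eliminated.
Round 4: B 41, E 23. B has a majority (≥33).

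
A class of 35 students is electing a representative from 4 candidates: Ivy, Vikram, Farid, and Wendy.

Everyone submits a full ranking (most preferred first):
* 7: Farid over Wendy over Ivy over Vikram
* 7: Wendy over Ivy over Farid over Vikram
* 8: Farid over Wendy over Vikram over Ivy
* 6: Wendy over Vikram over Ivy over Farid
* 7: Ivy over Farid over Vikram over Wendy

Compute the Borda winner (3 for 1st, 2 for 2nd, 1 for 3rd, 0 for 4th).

Wendy

Ivy: 7×1 + 7×2 + 8×0 + 6×1 + 7×3 = 48
Vikram: 7×0 + 7×0 + 8×1 + 6×2 + 7×1 = 27
Farid: 7×3 + 7×1 + 8×3 + 6×0 + 7×2 = 66
Wendy: 7×2 + 7×3 + 8×2 + 6×3 + 7×0 = 69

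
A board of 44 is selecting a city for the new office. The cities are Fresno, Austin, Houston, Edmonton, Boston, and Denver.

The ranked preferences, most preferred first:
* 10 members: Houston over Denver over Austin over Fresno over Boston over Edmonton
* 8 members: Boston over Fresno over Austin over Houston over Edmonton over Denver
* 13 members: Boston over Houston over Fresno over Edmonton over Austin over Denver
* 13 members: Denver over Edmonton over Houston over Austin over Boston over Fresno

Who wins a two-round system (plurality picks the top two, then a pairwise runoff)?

Round 1 first-place votes: Fresno 0, Austin 0, Houston 10, Edmonton 0, Boston 21, Denver 13. Boston and Denver advance.
Runoff: Boston is ranked above Denver on 21 ballots, Denver above Boston on 23.

Denver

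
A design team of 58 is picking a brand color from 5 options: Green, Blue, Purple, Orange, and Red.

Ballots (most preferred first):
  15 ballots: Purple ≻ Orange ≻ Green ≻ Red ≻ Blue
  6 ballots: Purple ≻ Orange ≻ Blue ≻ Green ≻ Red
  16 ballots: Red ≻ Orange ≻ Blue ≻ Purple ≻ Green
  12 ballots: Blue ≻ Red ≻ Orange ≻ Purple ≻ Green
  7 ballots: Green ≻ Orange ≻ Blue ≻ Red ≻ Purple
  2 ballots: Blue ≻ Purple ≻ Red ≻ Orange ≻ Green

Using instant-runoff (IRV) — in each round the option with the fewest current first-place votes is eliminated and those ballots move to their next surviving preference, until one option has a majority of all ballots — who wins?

Blue

Round 1: Green 7, Blue 14, Purple 21, Orange 0, Red 16. Orange eliminated.
Round 2: Green 7, Blue 14, Purple 21, Red 16. Green eliminated.
Round 3: Blue 21, Purple 21, Red 16. Red eliminated.
Round 4: Blue 37, Purple 21. Blue has a majority (≥30).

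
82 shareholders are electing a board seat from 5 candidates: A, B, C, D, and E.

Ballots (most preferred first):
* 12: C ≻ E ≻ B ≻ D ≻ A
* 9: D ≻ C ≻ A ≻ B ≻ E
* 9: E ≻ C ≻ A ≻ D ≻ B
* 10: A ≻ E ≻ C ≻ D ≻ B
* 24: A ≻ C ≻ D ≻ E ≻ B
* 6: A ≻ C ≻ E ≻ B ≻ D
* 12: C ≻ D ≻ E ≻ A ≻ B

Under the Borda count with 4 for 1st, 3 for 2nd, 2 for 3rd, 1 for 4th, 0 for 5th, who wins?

A: 12×0 + 9×2 + 9×2 + 10×4 + 24×4 + 6×4 + 12×1 = 208
B: 12×2 + 9×1 + 9×0 + 10×0 + 24×0 + 6×1 + 12×0 = 39
C: 12×4 + 9×3 + 9×3 + 10×2 + 24×3 + 6×3 + 12×4 = 260
D: 12×1 + 9×4 + 9×1 + 10×1 + 24×2 + 6×0 + 12×3 = 151
E: 12×3 + 9×0 + 9×4 + 10×3 + 24×1 + 6×2 + 12×2 = 162

C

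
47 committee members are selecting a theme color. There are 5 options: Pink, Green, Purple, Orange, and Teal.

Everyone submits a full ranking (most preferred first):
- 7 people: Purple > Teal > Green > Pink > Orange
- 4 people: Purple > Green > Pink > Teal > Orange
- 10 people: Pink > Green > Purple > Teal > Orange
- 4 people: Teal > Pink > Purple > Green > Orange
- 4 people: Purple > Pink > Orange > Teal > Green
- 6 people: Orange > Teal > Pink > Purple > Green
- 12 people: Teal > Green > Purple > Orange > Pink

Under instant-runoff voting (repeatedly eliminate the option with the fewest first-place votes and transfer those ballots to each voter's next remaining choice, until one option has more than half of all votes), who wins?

Round 1: Pink 10, Green 0, Purple 15, Orange 6, Teal 16. Green eliminated.
Round 2: Pink 10, Purple 15, Orange 6, Teal 16. Orange eliminated.
Round 3: Pink 10, Purple 15, Teal 22. Pink eliminated.
Round 4: Purple 25, Teal 22. Purple has a majority (≥24).

Purple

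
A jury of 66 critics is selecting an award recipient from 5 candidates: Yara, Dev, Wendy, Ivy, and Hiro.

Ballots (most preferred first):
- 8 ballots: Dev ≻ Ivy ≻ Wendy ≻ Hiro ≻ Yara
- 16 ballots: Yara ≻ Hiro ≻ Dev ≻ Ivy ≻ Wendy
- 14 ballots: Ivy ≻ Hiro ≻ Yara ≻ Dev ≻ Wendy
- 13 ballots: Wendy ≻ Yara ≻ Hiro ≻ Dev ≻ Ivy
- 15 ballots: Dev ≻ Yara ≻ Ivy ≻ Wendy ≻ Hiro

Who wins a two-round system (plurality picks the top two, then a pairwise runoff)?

Round 1 first-place votes: Yara 16, Dev 23, Wendy 13, Ivy 14, Hiro 0. Dev and Yara advance.
Runoff: Dev is ranked above Yara on 23 ballots, Yara above Dev on 43.

Yara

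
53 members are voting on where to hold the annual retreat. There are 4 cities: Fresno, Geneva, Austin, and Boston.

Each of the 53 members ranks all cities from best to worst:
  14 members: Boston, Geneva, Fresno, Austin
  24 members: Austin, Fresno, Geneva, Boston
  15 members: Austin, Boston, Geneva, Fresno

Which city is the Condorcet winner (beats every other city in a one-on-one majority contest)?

Austin vs Fresno: 39–14
Austin vs Geneva: 39–14
Austin vs Boston: 39–14
Austin beats every other city.

Austin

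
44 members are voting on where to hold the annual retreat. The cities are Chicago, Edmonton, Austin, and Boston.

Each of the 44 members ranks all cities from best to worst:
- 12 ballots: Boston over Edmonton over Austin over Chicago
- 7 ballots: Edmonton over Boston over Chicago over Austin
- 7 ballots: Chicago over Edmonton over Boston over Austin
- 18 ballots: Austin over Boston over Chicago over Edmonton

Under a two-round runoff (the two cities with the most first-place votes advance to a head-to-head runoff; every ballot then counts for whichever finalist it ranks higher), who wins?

Round 1 first-place votes: Chicago 7, Edmonton 7, Austin 18, Boston 12. Austin and Boston advance.
Runoff: Austin is ranked above Boston on 18 ballots, Boston above Austin on 26.

Boston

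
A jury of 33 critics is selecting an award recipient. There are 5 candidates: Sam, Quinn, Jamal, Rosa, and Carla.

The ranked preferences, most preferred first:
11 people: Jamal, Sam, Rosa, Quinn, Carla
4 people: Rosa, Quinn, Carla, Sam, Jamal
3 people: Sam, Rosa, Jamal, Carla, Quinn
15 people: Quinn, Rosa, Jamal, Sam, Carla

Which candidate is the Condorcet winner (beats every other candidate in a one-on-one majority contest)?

Rosa vs Sam: 19–14
Rosa vs Quinn: 18–15
Rosa vs Jamal: 22–11
Rosa vs Carla: 33–0
Rosa beats every other candidate.

Rosa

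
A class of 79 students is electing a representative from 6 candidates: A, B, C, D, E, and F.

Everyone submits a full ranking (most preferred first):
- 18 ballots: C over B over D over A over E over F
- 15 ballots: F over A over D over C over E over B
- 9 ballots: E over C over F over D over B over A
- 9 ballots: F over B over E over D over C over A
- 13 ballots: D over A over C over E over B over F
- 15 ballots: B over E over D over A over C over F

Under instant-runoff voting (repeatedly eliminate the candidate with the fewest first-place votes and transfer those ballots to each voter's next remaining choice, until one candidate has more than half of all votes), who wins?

Round 1: A 0, B 15, C 18, D 13, E 9, F 24. A eliminated.
Round 2: B 15, C 18, D 13, E 9, F 24. E eliminated.
Round 3: B 15, C 27, D 13, F 24. D eliminated.
Round 4: B 15, C 40, F 24. C has a majority (≥40).

C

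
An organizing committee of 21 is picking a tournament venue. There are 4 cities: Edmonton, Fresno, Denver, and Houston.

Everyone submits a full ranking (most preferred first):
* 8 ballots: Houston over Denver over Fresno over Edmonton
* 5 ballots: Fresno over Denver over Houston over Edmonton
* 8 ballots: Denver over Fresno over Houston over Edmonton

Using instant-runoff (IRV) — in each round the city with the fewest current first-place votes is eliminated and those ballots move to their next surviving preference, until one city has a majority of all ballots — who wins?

Denver

Round 1: Edmonton 0, Fresno 5, Denver 8, Houston 8. Edmonton eliminated.
Round 2: Fresno 5, Denver 8, Houston 8. Fresno eliminated.
Round 3: Denver 13, Houston 8. Denver has a majority (≥11).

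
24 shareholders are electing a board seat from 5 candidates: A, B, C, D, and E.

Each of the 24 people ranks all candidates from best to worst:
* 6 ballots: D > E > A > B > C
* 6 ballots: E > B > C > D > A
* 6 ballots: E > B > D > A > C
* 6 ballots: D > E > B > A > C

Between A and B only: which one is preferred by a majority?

B

A is ranked above B on 6 ballots; B above A on 18.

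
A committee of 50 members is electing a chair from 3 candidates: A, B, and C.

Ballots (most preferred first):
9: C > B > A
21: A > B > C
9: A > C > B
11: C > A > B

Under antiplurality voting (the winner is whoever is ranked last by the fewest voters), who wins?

Last-place votes: A 9, B 20, C 21.

A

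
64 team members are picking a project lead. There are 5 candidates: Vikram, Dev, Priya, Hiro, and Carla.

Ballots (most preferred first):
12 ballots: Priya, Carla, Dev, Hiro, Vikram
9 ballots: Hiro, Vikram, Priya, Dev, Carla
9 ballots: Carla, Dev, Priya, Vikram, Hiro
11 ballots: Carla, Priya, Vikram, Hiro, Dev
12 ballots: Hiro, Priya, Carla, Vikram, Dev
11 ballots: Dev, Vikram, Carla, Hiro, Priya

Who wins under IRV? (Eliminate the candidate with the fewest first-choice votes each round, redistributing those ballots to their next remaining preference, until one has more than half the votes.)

Round 1: Vikram 0, Dev 11, Priya 12, Hiro 21, Carla 20. Vikram eliminated.
Round 2: Dev 11, Priya 12, Hiro 21, Carla 20. Dev eliminated.
Round 3: Priya 12, Hiro 21, Carla 31. Priya eliminated.
Round 4: Hiro 21, Carla 43. Carla has a majority (≥33).

Carla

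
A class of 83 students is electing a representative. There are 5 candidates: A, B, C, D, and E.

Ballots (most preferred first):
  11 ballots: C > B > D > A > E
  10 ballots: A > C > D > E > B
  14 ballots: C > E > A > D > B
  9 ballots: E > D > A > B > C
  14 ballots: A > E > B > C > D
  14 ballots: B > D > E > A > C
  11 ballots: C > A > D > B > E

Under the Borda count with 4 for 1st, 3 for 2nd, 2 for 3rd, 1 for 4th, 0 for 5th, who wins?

A: 11×1 + 10×4 + 14×2 + 9×2 + 14×4 + 14×1 + 11×3 = 200
B: 11×3 + 10×0 + 14×0 + 9×1 + 14×2 + 14×4 + 11×1 = 137
C: 11×4 + 10×3 + 14×4 + 9×0 + 14×1 + 14×0 + 11×4 = 188
D: 11×2 + 10×2 + 14×1 + 9×3 + 14×0 + 14×3 + 11×2 = 147
E: 11×0 + 10×1 + 14×3 + 9×4 + 14×3 + 14×2 + 11×0 = 158

A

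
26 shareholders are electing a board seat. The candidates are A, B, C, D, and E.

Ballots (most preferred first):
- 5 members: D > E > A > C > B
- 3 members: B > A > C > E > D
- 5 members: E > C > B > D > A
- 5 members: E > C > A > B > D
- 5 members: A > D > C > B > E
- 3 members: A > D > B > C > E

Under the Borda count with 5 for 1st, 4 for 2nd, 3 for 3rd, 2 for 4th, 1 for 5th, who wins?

A

A: 5×3 + 3×4 + 5×1 + 5×3 + 5×5 + 3×5 = 87
B: 5×1 + 3×5 + 5×3 + 5×2 + 5×2 + 3×3 = 64
C: 5×2 + 3×3 + 5×4 + 5×4 + 5×3 + 3×2 = 80
D: 5×5 + 3×1 + 5×2 + 5×1 + 5×4 + 3×4 = 75
E: 5×4 + 3×2 + 5×5 + 5×5 + 5×1 + 3×1 = 84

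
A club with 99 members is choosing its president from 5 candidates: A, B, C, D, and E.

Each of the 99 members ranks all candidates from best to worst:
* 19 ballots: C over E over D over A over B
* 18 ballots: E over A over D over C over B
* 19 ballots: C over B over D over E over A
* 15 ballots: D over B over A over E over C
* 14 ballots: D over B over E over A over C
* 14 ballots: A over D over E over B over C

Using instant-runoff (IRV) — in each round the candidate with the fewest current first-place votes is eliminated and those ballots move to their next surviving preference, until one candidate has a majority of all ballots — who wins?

D

Round 1: A 14, B 0, C 38, D 29, E 18. B eliminated.
Round 2: A 14, C 38, D 29, E 18. A eliminated.
Round 3: C 38, D 43, E 18. E eliminated.
Round 4: C 38, D 61. D has a majority (≥50).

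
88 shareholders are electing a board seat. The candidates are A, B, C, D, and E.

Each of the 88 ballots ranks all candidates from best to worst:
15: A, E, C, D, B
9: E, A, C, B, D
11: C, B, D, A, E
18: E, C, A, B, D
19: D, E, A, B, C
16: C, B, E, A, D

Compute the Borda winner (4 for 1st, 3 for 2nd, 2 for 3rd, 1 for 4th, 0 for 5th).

E

A: 15×4 + 9×3 + 11×1 + 18×2 + 19×2 + 16×1 = 188
B: 15×0 + 9×1 + 11×3 + 18×1 + 19×1 + 16×3 = 127
C: 15×2 + 9×2 + 11×4 + 18×3 + 19×0 + 16×4 = 210
D: 15×1 + 9×0 + 11×2 + 18×0 + 19×4 + 16×0 = 113
E: 15×3 + 9×4 + 11×0 + 18×4 + 19×3 + 16×2 = 242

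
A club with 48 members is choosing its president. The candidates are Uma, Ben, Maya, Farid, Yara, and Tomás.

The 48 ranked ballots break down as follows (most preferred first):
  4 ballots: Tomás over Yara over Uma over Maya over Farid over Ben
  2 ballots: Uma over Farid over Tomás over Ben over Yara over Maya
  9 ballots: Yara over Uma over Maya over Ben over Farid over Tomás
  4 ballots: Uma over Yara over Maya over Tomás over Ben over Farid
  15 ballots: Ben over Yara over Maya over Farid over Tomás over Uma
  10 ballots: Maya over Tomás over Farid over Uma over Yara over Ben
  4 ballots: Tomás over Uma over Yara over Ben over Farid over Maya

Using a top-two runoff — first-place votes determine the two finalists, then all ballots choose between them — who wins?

Round 1 first-place votes: Uma 6, Ben 15, Maya 10, Farid 0, Yara 9, Tomás 8. Ben and Maya advance.
Runoff: Ben is ranked above Maya on 21 ballots, Maya above Ben on 27.

Maya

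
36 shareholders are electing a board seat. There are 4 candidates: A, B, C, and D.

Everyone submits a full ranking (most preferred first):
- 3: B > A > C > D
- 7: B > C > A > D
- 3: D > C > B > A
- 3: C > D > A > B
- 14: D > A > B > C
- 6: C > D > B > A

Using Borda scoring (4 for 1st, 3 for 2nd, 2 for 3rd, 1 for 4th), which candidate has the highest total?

D

A: 3×3 + 7×2 + 3×1 + 3×2 + 14×3 + 6×1 = 80
B: 3×4 + 7×4 + 3×2 + 3×1 + 14×2 + 6×2 = 89
C: 3×2 + 7×3 + 3×3 + 3×4 + 14×1 + 6×4 = 86
D: 3×1 + 7×1 + 3×4 + 3×3 + 14×4 + 6×3 = 105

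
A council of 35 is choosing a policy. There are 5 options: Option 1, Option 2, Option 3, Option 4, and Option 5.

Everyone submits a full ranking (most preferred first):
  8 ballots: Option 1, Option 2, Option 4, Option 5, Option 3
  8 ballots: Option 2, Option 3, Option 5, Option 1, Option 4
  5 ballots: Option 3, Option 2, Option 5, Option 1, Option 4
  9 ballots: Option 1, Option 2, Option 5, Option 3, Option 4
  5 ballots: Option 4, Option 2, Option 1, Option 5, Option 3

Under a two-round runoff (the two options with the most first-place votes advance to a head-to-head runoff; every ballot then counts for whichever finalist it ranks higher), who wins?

Option 2

Round 1 first-place votes: Option 1 17, Option 2 8, Option 3 5, Option 4 5, Option 5 0. Option 1 and Option 2 advance.
Runoff: Option 1 is ranked above Option 2 on 17 ballots, Option 2 above Option 1 on 18.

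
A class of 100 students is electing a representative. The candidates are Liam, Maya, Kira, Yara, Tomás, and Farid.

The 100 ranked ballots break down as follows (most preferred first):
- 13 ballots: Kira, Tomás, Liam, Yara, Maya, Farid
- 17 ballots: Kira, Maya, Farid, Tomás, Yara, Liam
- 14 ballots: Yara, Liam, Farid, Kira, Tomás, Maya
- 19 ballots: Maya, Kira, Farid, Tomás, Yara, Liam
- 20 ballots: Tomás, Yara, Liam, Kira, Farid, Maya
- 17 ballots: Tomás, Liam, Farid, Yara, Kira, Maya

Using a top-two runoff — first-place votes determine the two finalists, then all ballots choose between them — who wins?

Kira

Round 1 first-place votes: Liam 0, Maya 19, Kira 30, Yara 14, Tomás 37, Farid 0. Tomás and Kira advance.
Runoff: Tomás is ranked above Kira on 37 ballots, Kira above Tomás on 63.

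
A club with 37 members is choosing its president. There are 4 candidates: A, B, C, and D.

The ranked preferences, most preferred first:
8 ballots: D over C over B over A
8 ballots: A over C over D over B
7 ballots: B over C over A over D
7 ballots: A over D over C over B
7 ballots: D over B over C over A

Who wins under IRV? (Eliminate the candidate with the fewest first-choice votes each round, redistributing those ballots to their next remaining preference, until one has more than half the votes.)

Round 1: A 15, B 7, C 0, D 15. C eliminated.
Round 2: A 15, B 7, D 15. B eliminated.
Round 3: A 22, D 15. A has a majority (≥19).

A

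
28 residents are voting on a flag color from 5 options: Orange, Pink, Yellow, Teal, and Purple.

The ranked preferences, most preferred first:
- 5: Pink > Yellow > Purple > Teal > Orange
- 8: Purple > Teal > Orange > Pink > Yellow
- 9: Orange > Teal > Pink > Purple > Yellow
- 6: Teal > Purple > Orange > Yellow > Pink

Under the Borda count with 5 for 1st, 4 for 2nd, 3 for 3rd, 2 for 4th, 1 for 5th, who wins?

Orange: 5×1 + 8×3 + 9×5 + 6×3 = 92
Pink: 5×5 + 8×2 + 9×3 + 6×1 = 74
Yellow: 5×4 + 8×1 + 9×1 + 6×2 = 49
Teal: 5×2 + 8×4 + 9×4 + 6×5 = 108
Purple: 5×3 + 8×5 + 9×2 + 6×4 = 97

Teal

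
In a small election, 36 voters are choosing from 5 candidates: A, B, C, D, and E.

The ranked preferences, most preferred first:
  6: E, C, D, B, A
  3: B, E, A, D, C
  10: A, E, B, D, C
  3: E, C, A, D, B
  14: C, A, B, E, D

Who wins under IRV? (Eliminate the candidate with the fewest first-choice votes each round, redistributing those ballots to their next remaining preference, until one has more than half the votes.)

E

Round 1: A 10, B 3, C 14, D 0, E 9. D eliminated.
Round 2: A 10, B 3, C 14, E 9. B eliminated.
Round 3: A 10, C 14, E 12. A eliminated.
Round 4: C 14, E 22. E has a majority (≥19).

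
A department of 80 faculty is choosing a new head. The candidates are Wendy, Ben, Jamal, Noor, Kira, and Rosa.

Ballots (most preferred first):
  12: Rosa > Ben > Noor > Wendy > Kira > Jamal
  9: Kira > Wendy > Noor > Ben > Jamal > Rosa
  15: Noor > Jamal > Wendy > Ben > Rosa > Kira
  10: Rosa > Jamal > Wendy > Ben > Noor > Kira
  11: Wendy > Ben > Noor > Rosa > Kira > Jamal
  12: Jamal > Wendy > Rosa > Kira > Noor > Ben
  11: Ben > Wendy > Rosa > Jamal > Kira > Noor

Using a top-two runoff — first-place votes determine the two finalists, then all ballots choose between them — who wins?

Rosa

Round 1 first-place votes: Wendy 11, Ben 11, Jamal 12, Noor 15, Kira 9, Rosa 22. Rosa and Noor advance.
Runoff: Rosa is ranked above Noor on 45 ballots, Noor above Rosa on 35.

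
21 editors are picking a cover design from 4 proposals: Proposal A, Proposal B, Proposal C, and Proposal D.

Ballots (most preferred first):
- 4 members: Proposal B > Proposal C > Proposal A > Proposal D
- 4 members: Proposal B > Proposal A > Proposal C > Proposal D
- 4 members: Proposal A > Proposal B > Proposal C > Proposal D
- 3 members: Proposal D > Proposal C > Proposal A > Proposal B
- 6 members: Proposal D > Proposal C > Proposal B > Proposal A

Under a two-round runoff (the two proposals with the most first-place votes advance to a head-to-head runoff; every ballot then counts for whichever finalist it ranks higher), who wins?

Proposal B

Round 1 first-place votes: Proposal A 4, Proposal B 8, Proposal C 0, Proposal D 9. Proposal D and Proposal B advance.
Runoff: Proposal D is ranked above Proposal B on 9 ballots, Proposal B above Proposal D on 12.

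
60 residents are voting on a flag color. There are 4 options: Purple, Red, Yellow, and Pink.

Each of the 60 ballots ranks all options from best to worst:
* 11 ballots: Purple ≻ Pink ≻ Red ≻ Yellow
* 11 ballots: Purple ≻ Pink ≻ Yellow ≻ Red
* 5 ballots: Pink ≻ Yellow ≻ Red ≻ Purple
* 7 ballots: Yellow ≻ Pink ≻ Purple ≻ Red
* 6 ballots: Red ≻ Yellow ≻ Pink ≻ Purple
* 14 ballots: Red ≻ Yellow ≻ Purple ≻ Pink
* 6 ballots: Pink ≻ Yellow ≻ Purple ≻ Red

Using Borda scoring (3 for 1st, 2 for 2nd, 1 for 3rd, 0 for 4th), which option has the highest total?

Pink

Purple: 11×3 + 11×3 + 5×0 + 7×1 + 6×0 + 14×1 + 6×1 = 93
Red: 11×1 + 11×0 + 5×1 + 7×0 + 6×3 + 14×3 + 6×0 = 76
Yellow: 11×0 + 11×1 + 5×2 + 7×3 + 6×2 + 14×2 + 6×2 = 94
Pink: 11×2 + 11×2 + 5×3 + 7×2 + 6×1 + 14×0 + 6×3 = 97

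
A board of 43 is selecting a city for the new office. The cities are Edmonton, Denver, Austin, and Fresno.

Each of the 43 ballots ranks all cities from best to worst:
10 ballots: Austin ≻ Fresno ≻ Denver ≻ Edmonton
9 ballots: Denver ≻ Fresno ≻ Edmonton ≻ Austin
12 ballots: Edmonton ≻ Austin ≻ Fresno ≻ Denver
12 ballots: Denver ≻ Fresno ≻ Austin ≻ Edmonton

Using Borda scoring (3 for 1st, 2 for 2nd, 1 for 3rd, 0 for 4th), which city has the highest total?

Fresno

Edmonton: 10×0 + 9×1 + 12×3 + 12×0 = 45
Denver: 10×1 + 9×3 + 12×0 + 12×3 = 73
Austin: 10×3 + 9×0 + 12×2 + 12×1 = 66
Fresno: 10×2 + 9×2 + 12×1 + 12×2 = 74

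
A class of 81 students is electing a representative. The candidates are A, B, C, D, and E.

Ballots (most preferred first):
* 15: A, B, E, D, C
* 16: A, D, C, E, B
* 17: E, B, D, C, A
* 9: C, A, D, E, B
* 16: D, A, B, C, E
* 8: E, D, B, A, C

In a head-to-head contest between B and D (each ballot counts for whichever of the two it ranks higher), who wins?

D

B is ranked above D on 32 ballots; D above B on 49.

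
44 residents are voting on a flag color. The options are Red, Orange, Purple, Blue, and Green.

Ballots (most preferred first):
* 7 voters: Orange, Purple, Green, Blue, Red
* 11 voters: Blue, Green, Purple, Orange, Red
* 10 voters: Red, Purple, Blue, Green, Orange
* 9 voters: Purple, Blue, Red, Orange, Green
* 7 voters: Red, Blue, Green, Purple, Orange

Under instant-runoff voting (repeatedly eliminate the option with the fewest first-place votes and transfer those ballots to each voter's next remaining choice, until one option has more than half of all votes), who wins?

Purple

Round 1: Red 17, Orange 7, Purple 9, Blue 11, Green 0. Green eliminated.
Round 2: Red 17, Orange 7, Purple 9, Blue 11. Orange eliminated.
Round 3: Red 17, Purple 16, Blue 11. Blue eliminated.
Round 4: Red 17, Purple 27. Purple has a majority (≥23).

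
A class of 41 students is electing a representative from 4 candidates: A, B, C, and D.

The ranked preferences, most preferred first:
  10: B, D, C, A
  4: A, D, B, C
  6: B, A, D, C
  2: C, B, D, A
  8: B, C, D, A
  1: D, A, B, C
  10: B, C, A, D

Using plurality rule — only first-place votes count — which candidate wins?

B

First-place votes: A 4, B 34, C 2, D 1.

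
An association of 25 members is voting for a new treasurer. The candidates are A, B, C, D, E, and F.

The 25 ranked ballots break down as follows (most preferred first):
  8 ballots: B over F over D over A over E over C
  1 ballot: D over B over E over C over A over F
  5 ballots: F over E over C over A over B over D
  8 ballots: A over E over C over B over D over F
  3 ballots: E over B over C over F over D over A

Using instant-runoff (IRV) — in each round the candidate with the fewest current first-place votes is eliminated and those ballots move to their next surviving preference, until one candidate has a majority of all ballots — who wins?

Round 1: A 8, B 8, C 0, D 1, E 3, F 5. C eliminated.
Round 2: A 8, B 8, D 1, E 3, F 5. D eliminated.
Round 3: A 8, B 9, E 3, F 5. E eliminated.
Round 4: A 8, B 12, F 5. F eliminated.
Round 5: A 13, B 12. A has a majority (≥13).

A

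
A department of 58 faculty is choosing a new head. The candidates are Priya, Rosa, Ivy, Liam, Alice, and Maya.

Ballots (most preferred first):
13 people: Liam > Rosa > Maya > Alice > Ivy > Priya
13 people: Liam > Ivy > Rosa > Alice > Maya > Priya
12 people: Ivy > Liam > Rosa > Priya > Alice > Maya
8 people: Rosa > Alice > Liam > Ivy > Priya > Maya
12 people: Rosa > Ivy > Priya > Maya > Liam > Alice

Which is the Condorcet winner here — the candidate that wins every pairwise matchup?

Liam vs Priya: 46–12
Liam vs Rosa: 38–20
Liam vs Ivy: 34–24
Liam vs Alice: 50–8
Liam vs Maya: 46–12
Liam beats every other candidate.

Liam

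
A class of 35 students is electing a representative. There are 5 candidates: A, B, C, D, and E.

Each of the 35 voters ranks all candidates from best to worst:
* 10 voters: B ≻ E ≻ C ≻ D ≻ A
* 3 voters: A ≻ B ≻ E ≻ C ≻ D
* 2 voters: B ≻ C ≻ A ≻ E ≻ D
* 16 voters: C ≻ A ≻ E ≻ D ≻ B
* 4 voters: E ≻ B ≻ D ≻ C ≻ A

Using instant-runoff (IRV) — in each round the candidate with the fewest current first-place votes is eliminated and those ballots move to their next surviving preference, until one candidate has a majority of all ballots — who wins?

Round 1: A 3, B 12, C 16, D 0, E 4. D eliminated.
Round 2: A 3, B 12, C 16, E 4. A eliminated.
Round 3: B 15, C 16, E 4. E eliminated.
Round 4: B 19, C 16. B has a majority (≥18).

B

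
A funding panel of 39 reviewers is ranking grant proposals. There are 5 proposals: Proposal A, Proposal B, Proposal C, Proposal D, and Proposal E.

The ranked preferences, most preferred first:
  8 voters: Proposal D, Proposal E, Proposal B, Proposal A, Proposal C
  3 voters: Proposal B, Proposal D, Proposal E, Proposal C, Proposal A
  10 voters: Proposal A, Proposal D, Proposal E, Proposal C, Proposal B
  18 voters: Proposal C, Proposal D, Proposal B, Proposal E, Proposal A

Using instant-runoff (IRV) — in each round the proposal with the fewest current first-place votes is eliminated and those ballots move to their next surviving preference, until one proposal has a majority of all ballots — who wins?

Round 1: Proposal A 10, Proposal B 3, Proposal C 18, Proposal D 8, Proposal E 0. Proposal E eliminated.
Round 2: Proposal A 10, Proposal B 3, Proposal C 18, Proposal D 8. Proposal B eliminated.
Round 3: Proposal A 10, Proposal C 18, Proposal D 11. Proposal A eliminated.
Round 4: Proposal C 18, Proposal D 21. Proposal D has a majority (≥20).

Proposal D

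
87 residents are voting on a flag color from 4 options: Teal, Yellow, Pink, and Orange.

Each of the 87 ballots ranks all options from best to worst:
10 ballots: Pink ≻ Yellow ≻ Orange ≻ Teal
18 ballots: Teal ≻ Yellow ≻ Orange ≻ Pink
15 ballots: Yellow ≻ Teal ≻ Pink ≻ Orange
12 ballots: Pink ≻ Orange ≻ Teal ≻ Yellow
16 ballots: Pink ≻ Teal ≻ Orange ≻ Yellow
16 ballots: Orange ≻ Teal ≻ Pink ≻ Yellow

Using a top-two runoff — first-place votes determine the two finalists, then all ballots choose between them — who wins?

Round 1 first-place votes: Teal 18, Yellow 15, Pink 38, Orange 16. Pink and Teal advance.
Runoff: Pink is ranked above Teal on 38 ballots, Teal above Pink on 49.

Teal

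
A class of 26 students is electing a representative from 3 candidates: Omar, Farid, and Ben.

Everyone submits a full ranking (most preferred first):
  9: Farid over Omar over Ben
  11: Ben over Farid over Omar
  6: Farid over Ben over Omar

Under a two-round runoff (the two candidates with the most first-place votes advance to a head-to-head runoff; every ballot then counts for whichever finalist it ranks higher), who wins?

Round 1 first-place votes: Omar 0, Farid 15, Ben 11. Farid and Ben advance.
Runoff: Farid is ranked above Ben on 15 ballots, Ben above Farid on 11.

Farid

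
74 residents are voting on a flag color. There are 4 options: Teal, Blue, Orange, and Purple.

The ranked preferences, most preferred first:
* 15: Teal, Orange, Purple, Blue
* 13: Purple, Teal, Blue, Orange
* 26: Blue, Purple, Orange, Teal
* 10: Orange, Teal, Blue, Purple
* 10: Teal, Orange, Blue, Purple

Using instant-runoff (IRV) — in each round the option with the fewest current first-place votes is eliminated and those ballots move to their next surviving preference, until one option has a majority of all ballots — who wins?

Round 1: Teal 25, Blue 26, Orange 10, Purple 13. Orange eliminated.
Round 2: Teal 35, Blue 26, Purple 13. Purple eliminated.
Round 3: Teal 48, Blue 26. Teal has a majority (≥38).

Teal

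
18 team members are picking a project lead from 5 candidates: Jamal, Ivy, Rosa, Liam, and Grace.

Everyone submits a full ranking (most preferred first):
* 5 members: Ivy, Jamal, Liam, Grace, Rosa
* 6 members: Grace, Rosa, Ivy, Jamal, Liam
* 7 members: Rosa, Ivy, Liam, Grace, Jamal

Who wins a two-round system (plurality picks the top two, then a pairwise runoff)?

Grace

Round 1 first-place votes: Jamal 0, Ivy 5, Rosa 7, Liam 0, Grace 6. Rosa and Grace advance.
Runoff: Rosa is ranked above Grace on 7 ballots, Grace above Rosa on 11.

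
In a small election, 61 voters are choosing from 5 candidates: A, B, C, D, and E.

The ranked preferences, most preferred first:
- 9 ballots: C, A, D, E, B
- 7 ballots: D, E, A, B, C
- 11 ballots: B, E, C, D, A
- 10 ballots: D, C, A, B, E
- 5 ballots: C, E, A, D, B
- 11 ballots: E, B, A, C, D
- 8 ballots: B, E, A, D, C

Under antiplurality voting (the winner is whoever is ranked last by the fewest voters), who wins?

Last-place votes: A 11, B 14, C 15, D 11, E 10.

E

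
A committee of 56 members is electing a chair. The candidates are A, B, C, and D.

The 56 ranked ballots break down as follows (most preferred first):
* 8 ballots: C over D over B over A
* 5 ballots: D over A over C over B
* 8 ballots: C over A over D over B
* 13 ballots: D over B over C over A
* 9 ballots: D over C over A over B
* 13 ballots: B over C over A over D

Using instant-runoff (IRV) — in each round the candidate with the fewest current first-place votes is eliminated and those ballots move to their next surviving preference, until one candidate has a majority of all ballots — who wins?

C

Round 1: A 0, B 13, C 16, D 27. A eliminated.
Round 2: B 13, C 16, D 27. B eliminated.
Round 3: C 29, D 27. C has a majority (≥29).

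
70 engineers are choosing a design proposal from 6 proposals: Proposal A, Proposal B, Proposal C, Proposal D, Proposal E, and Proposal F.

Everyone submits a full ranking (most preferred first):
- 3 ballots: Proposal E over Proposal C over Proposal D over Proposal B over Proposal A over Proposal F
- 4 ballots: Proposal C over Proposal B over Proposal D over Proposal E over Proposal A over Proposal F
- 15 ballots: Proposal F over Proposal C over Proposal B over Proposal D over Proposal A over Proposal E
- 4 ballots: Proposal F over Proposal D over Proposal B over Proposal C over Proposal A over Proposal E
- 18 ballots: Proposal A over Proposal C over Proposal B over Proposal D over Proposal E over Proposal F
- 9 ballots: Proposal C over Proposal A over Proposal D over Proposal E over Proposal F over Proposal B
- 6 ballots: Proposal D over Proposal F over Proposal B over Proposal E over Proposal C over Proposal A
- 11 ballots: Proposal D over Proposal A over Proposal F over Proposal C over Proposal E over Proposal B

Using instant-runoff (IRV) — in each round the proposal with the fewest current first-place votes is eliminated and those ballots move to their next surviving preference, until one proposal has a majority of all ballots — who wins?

Round 1: Proposal A 18, Proposal B 0, Proposal C 13, Proposal D 17, Proposal E 3, Proposal F 19. Proposal B eliminated.
Round 2: Proposal A 18, Proposal C 13, Proposal D 17, Proposal E 3, Proposal F 19. Proposal E eliminated.
Round 3: Proposal A 18, Proposal C 16, Proposal D 17, Proposal F 19. Proposal C eliminated.
Round 4: Proposal A 27, Proposal D 24, Proposal F 19. Proposal F eliminated.
Round 5: Proposal A 27, Proposal D 43. Proposal D has a majority (≥36).

Proposal D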